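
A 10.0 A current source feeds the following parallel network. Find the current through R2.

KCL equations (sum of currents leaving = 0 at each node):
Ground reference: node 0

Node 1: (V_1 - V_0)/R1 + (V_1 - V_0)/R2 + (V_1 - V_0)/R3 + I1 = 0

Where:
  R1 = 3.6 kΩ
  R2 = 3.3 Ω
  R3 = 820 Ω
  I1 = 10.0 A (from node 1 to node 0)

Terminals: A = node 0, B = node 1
All resistors sit directly between nodes 0 and 1, so they are in parallel and share one voltage V; the full source current 10 A splits among them.
1/R_par = 1/3600 + 1/3.3 + 1/820 = 0.3045 S  =>  R_par = 3.284 Ω
V = I × R_par = 10 × 3.284 = 32.84 V
I_R2 = V/R2 = 32.84/3.3 = 9.951 A

Final answer: 9.951 A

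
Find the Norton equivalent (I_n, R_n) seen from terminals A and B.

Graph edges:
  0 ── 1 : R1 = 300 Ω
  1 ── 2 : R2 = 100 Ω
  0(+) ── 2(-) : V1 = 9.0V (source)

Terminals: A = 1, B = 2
Find the Thévenin equivalent first; then I_n = V_th/R_th and R_n = R_th.
Step 1 — V_th is the open-circuit voltage V_A - V_B (nothing connected across the terminals).
Nodal analysis, taking node 2 as the 0 V reference.
Source V1 fixes V_0 = 9 V.
KCL at each unknown node (sum of currents leaving = 0; resistances in Ω):
  Node 1: (V_1 - 9)/300 + (V_1 - 0)/100 = 0
Collecting terms: 0.01333 × V_1 = 0.03  =>  V_1 = 2.25 V
V_th = V_1 - V_2 = 2.25 - 0 = 2.25 V
Step 2 — R_th: zero the source — replace V1 by a short circuit (node 2 merges into node 0) — and find the resistance seen between A (node 1) and B (node 0).
Reduce the network between node 1 (A) and node 0 (B) by series/parallel combination:
  Rp1 = R1 ‖ R2 (parallel, both between nodes 0 and 1) = 1/(1/300 + 1/100) = 75 Ω
R_th = 75 Ω
I_n = V_th/R_th = 2.25/75 = 0.03 A, and R_n = R_th = 75 Ω

Final answer: I_n = 0.03 A, R_n = 75 Ω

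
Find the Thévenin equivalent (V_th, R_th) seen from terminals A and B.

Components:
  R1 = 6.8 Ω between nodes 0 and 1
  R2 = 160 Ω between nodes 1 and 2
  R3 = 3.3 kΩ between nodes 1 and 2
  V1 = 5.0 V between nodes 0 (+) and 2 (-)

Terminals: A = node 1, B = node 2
Step 1 — V_th is the open-circuit voltage V_A - V_B (nothing connected across the terminals).
Nodal analysis, taking node 2 as the 0 V reference.
Source V1 fixes V_0 = 5 V.
KCL at each unknown node (sum of currents leaving = 0; resistances in Ω):
  Node 1: (V_1 - 5)/6.8 + (V_1 - 0)/160 + (V_1 - 0)/3300 = 0
Collecting terms: 0.1536 × V_1 = 0.7353  =>  V_1 = 4.787 V
V_th = V_1 - V_2 = 4.787 - 0 = 4.787 V
Step 2 — R_th: zero the source — replace V1 by a short circuit (node 2 merges into node 0) — and find the resistance seen between A (node 1) and B (node 0).
Reduce the network between node 1 (A) and node 0 (B) by series/parallel combination:
  Rp1 = R1 ‖ R2 ‖ R3 (parallel, all between nodes 0 and 1) = 1/(1/6.8 + 1/160 + 1/3300) = 6.51 Ω
R_th = 6.51 Ω

Final answer: V_th = 4.787 V, R_th = 6.51 Ω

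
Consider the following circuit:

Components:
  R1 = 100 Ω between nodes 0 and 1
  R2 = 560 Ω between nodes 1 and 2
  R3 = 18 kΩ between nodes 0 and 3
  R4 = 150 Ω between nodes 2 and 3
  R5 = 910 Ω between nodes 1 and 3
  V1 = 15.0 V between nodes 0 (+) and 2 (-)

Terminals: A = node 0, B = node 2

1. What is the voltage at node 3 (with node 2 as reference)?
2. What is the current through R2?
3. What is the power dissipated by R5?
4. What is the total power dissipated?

Nodal analysis, taking node 2 as the 0 V reference.
Source V1 fixes V_0 = 15 V.
KCL at each unknown node (sum of currents leaving = 0; resistances in Ω):
  Node 1: (V_1 - 15)/100 + (V_1 - 0)/560 + (V_1 - V_3)/910 = 0
  Node 3: (V_3 - 15)/18000 + (V_3 - 0)/150 + (V_3 - V_1)/910 = 0
Collecting terms (coefficients in siemens):
  0.01288·V_1 - 0.001099·V_3 = 0.15
  0.007821·V_3 - 0.001099·V_1 = 0.0008333
Determinant D = (0.01288)(0.007821) - (-0.001099)(-0.001099) = 0.00009956
V_1 = [(0.15)(0.007821) - (-0.001099)(0.0008333)]/D = 11.79 V
V_3 = [(0.01288)(0.0008333) - (0.15)(-0.001099)]/D = 1.763 V
Part 1:
  Read off the nodal solution: V_3 = 1.763 V
Part 2:
  I_R2 = (V_1 - V_2)/R2 = (11.79 - 0)/560 = 0.02106 A
  Magnitude: I_R2 = 0.02106 A
Part 3:
  I_R5 = (V_1 - V_3)/R5 = (11.79 - 1.763)/910 = 0.01102 A
  P_R5 = I_R5² × R5 = (0.01102)² × 910 = 0.1105 W
Part 4:
  Power in each resistor, P = (ΔV)²/R:
    P_R1 = (15 - 11.79)²/100 = 0.1029 W
    P_R2 = (11.79 - 0)²/560 = 0.2483 W
    P_R3 = (15 - 1.763)²/18000 = 0.009734 W
    P_R4 = (0 - 1.763)²/150 = 0.02073 W
    P_R5 = (11.79 - 1.763)²/910 = 0.1105 W
  P_total = P_R1 + P_R2 + P_R3 + P_R4 + P_R5 = 0.4922 W

Final answers:
1. V_3 = 1.763 V
2. I_R2 = 0.02106 A
3. P_R5 = 0.1105 W
4. P_total = 0.4922 W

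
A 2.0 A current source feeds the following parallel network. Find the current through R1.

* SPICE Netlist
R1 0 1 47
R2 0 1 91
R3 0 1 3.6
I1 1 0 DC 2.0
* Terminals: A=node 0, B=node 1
All resistors sit directly between nodes 0 and 1, so they are in parallel and share one voltage V; the full source current 2 A splits among them.
1/R_par = 1/47 + 1/91 + 1/3.6 = 0.31 S  =>  R_par = 3.225 Ω
V = I × R_par = 2 × 3.225 = 6.451 V
I_R1 = V/R1 = 6.451/47 = 0.1372 A

Final answer: 0.1372 A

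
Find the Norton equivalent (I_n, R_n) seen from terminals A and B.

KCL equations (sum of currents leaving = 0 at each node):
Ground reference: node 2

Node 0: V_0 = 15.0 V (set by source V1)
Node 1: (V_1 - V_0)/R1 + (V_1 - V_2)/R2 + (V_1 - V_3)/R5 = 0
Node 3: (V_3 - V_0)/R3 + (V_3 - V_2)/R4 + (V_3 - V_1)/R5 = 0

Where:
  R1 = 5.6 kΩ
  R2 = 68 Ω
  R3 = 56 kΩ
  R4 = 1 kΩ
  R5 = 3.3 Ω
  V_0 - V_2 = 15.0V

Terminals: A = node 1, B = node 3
Find the Thévenin equivalent first; then I_n = V_th/R_th and R_n = R_th.
Step 1 — V_th is the open-circuit voltage V_A - V_B (nothing connected across the terminals).
Nodal analysis, taking node 2 as the 0 V reference.
Source V1 fixes V_0 = 15 V.
KCL at each unknown node (sum of currents leaving = 0; resistances in Ω):
  Node 1: (V_1 - 15)/5600 + (V_1 - 0)/68 + (V_1 - V_3)/3.3 = 0
  Node 3: (V_3 - 15)/56000 + (V_3 - 0)/1000 + (V_3 - V_1)/3.3 = 0
Collecting terms (coefficients in siemens):
  0.3179·V_1 - 0.303·V_3 = 0.002679
  0.304·V_3 - 0.303·V_1 = 0.0002679
Determinant D = (0.3179)(0.304) - (-0.303)(-0.303) = 0.004834
V_1 = [(0.002679)(0.304) - (-0.303)(0.0002679)]/D = 0.1853 V
V_3 = [(0.3179)(0.0002679) - (0.002679)(-0.303)]/D = 0.1855 V
V_th = V_1 - V_3 = 0.1853 - 0.1855 = -0.0002608 V
Step 2 — R_th: zero the source — replace V1 by a short circuit (node 2 merges into node 0) — and find the resistance seen between A (node 1) and B (node 3).
Reduce the network between node 1 (A) and node 3 (B) by series/parallel combination:
  Rp1 = R1 ‖ R2 (parallel, both between nodes 0 and 1) = 1/(1/5600 + 1/68) = 67.18 Ω
  Rp2 = R3 ‖ R4 (parallel, both between nodes 0 and 3) = 1/(1/56000 + 1/1000) = 982.5 Ω
  Rs1 = Rp1 + Rp2 (series, joined only at node 0) = 67.18 + 982.5 = 1050 Ω
  Rp3 = R5 ‖ Rs1 (parallel, both between nodes 1 and 3) = 1/(1/3.3 + 1/1050) = 3.29 Ω
R_th = 3.29 Ω
I_n = V_th/R_th = -0.0002608/3.29 = -0.00007927 A, and R_n = R_th = 3.29 Ω

Final answer: I_n = -7.927e-05 A, R_n = 3.29 Ω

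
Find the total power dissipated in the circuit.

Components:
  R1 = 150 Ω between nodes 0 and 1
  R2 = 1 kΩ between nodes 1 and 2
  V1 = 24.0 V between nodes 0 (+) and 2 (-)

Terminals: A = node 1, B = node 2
Nodal analysis, taking node 2 as the 0 V reference.
Source V1 fixes V_0 = 24 V.
KCL at each unknown node (sum of currents leaving = 0; resistances in Ω):
  Node 1: (V_1 - 24)/150 + (V_1 - 0)/1000 = 0
Collecting terms: 0.007667 × V_1 = 0.16  =>  V_1 = 20.87 V
Power in each resistor, P = (ΔV)²/R:
  P_R1 = (24 - 20.87)²/150 = 0.06533 W
  P_R2 = (20.87 - 0)²/1000 = 0.4355 W
P_total = P_R1 + P_R2 = 0.5009 W

Final answer: 0.5009 W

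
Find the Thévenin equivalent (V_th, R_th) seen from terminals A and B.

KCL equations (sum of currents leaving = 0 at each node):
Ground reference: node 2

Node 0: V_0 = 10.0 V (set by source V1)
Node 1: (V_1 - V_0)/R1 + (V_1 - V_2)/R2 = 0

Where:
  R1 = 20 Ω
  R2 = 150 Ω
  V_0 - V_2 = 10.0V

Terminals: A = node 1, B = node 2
Step 1 — V_th is the open-circuit voltage V_A - V_B (nothing connected across the terminals).
Nodal analysis, taking node 2 as the 0 V reference.
Source V1 fixes V_0 = 10 V.
KCL at each unknown node (sum of currents leaving = 0; resistances in Ω):
  Node 1: (V_1 - 10)/20 + (V_1 - 0)/150 = 0
Collecting terms: 0.05667 × V_1 = 0.5  =>  V_1 = 8.824 V
V_th = V_1 - V_2 = 8.824 - 0 = 8.824 V
Step 2 — R_th: zero the source — replace V1 by a short circuit (node 2 merges into node 0) — and find the resistance seen between A (node 1) and B (node 0).
Reduce the network between node 1 (A) and node 0 (B) by series/parallel combination:
  Rp1 = R1 ‖ R2 (parallel, both between nodes 0 and 1) = 1/(1/20 + 1/150) = 17.65 Ω
R_th = 17.65 Ω

Final answer: V_th = 8.824 V, R_th = 17.65 Ω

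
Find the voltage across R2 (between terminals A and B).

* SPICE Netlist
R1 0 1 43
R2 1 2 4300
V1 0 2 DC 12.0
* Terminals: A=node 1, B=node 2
R1 and R2 are in series across V1 (node 0 → node 1 → node 2), and the output A–B is taken across R2, so this is a voltage divider.
Series current: I = V1/(R1 + R2) = 12/(43 + 4300) = 12/4343 = 0.002763 A
V_R2 = I × R2 = V1 × R2/(R1 + R2) = 12 × 4300/4343 = 11.88 V

Final answer: 11.88 V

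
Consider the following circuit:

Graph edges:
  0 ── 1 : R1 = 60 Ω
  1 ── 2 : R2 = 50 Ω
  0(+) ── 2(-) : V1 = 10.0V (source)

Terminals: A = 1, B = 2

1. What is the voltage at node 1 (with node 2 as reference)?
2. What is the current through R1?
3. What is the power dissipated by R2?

Nodal analysis, taking node 2 as the 0 V reference.
Source V1 fixes V_0 = 10 V.
KCL at each unknown node (sum of currents leaving = 0; resistances in Ω):
  Node 1: (V_1 - 10)/60 + (V_1 - 0)/50 = 0
Collecting terms: 0.03667 × V_1 = 0.1667  =>  V_1 = 4.545 V
Part 1:
  Read off the nodal solution: V_1 = 4.545 V
Part 2:
  I_R1 = (V_0 - V_1)/R1 = (10 - 4.545)/60 = 0.09091 A
  Magnitude: I_R1 = 0.09091 A
Part 3:
  I_R2 = (V_1 - V_2)/R2 = (4.545 - 0)/50 = 0.09091 A
  P_R2 = I_R2² × R2 = (0.09091)² × 50 = 0.4132 W

Final answers:
1. V_1 = 4.545 V
2. I_R1 = 0.09091 A
3. P_R2 = 0.4132 W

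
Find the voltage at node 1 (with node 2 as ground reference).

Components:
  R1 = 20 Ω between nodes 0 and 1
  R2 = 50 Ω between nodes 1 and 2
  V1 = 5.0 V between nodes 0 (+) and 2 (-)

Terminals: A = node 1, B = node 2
Nodal analysis, taking node 2 as the 0 V reference.
Source V1 fixes V_0 = 5 V.
KCL at each unknown node (sum of currents leaving = 0; resistances in Ω):
  Node 1: (V_1 - 5)/20 + (V_1 - 0)/50 = 0
Collecting terms: 0.07 × V_1 = 0.25  =>  V_1 = 3.571 V
The requested potential is V_1 = 3.571 V.

Final answer: V_1 = 3.571 V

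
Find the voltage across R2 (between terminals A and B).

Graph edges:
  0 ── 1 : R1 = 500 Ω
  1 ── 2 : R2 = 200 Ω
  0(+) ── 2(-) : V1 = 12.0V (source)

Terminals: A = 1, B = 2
R1 and R2 are in series across V1 (node 0 → node 1 → node 2), and the output A–B is taken across R2, so this is a voltage divider.
Series current: I = V1/(R1 + R2) = 12/(500 + 200) = 12/700 = 0.01714 A
V_R2 = I × R2 = V1 × R2/(R1 + R2) = 12 × 200/700 = 3.429 V

Final answer: 3.429 V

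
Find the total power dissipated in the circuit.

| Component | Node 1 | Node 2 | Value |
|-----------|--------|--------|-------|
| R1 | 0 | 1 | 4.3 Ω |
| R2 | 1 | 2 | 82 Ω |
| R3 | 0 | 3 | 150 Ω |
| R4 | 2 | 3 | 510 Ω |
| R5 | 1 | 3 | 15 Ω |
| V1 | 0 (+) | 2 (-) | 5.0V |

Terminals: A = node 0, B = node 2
Nodal analysis, taking node 2 as the 0 V reference.
Source V1 fixes V_0 = 5 V.
KCL at each unknown node (sum of currents leaving = 0; resistances in Ω):
  Node 1: (V_1 - 5)/4.3 + (V_1 - 0)/82 + (V_1 - V_3)/15 = 0
  Node 3: (V_3 - 5)/150 + (V_3 - 0)/510 + (V_3 - V_1)/15 = 0
Collecting terms (coefficients in siemens):
  0.3114·V_1 - 0.06667·V_3 = 1.163
  0.07529·V_3 - 0.06667·V_1 = 0.03333
Determinant D = (0.3114)(0.07529) - (-0.06667)(-0.06667) = 0.019
V_1 = [(1.163)(0.07529) - (-0.06667)(0.03333)]/D = 4.724 V
V_3 = [(0.3114)(0.03333) - (1.163)(-0.06667)]/D = 4.625 V
Power in each resistor, P = (ΔV)²/R:
  P_R1 = (5 - 4.724)²/4.3 = 0.01771 W
  P_R2 = (4.724 - 0)²/82 = 0.2722 W
  P_R3 = (5 - 4.625)²/150 = 0.0009353 W
  P_R4 = (0 - 4.625)²/510 = 0.04195 W
  P_R5 = (4.724 - 4.625)²/15 = 0.0006479 W
P_total = P_R1 + P_R2 + P_R3 + P_R4 + P_R5 = 0.3334 W

Final answer: 0.3334 W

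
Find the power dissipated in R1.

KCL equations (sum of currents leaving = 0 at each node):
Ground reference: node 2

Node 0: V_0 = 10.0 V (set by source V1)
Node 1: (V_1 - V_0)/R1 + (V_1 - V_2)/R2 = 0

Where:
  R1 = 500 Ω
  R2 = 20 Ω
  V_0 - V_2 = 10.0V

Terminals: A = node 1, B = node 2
Nodal analysis, taking node 2 as the 0 V reference.
Source V1 fixes V_0 = 10 V.
KCL at each unknown node (sum of currents leaving = 0; resistances in Ω):
  Node 1: (V_1 - 10)/500 + (V_1 - 0)/20 = 0
Collecting terms: 0.052 × V_1 = 0.02  =>  V_1 = 0.3846 V
I_R1 = (V_0 - V_1)/R1 = (10 - 0.3846)/500 = 0.01923 A
P_R1 = I_R1² × R1 = (0.01923)² × 500 = 0.1849 W

Final answer: 0.1849 W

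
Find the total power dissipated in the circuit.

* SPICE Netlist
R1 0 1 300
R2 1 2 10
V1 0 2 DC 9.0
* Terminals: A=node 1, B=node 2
Nodal analysis, taking node 2 as the 0 V reference.
Source V1 fixes V_0 = 9 V.
KCL at each unknown node (sum of currents leaving = 0; resistances in Ω):
  Node 1: (V_1 - 9)/300 + (V_1 - 0)/10 = 0
Collecting terms: 0.1033 × V_1 = 0.03  =>  V_1 = 0.2903 V
Power in each resistor, P = (ΔV)²/R:
  P_R1 = (9 - 0.2903)²/300 = 0.2529 W
  P_R2 = (0.2903 - 0)²/10 = 0.008429 W
P_total = P_R1 + P_R2 = 0.2613 W

Final answer: 0.2613 W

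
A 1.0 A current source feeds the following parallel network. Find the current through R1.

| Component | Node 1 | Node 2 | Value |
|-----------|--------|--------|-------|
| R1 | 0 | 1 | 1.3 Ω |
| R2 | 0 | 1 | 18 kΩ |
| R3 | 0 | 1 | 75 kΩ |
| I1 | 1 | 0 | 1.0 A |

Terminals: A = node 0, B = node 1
All resistors sit directly between nodes 0 and 1, so they are in parallel and share one voltage V; the full source current 1 A splits among them.
1/R_par = 1/1.3 + 1/18000 + 1/75000 = 0.7693 S  =>  R_par = 1.3 Ω
V = I × R_par = 1 × 1.3 = 1.3 V
I_R1 = V/R1 = 1.3/1.3 = 0.9999 A

Final answer: 0.9999 A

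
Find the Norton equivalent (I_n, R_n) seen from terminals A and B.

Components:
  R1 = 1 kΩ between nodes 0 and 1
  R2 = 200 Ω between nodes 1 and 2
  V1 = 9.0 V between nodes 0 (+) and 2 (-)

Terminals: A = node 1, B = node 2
Find the Thévenin equivalent first; then I_n = V_th/R_th and R_n = R_th.
Step 1 — V_th is the open-circuit voltage V_A - V_B (nothing connected across the terminals).
Nodal analysis, taking node 2 as the 0 V reference.
Source V1 fixes V_0 = 9 V.
KCL at each unknown node (sum of currents leaving = 0; resistances in Ω):
  Node 1: (V_1 - 9)/1000 + (V_1 - 0)/200 = 0
Collecting terms: 0.006 × V_1 = 0.009  =>  V_1 = 1.5 V
V_th = V_1 - V_2 = 1.5 - 0 = 1.5 V
Step 2 — R_th: zero the source — replace V1 by a short circuit (node 2 merges into node 0) — and find the resistance seen between A (node 1) and B (node 0).
Reduce the network between node 1 (A) and node 0 (B) by series/parallel combination:
  Rp1 = R1 ‖ R2 (parallel, both between nodes 0 and 1) = 1/(1/1000 + 1/200) = 166.7 Ω
R_th = 166.7 Ω
I_n = V_th/R_th = 1.5/166.7 = 0.009 A, and R_n = R_th = 166.7 Ω

Final answer: I_n = 0.009 A, R_n = 166.7 Ω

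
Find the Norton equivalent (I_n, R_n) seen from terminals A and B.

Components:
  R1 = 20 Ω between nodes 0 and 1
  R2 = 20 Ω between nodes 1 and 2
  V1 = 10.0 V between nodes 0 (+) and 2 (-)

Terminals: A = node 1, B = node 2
Find the Thévenin equivalent first; then I_n = V_th/R_th and R_n = R_th.
Step 1 — V_th is the open-circuit voltage V_A - V_B (nothing connected across the terminals).
Nodal analysis, taking node 2 as the 0 V reference.
Source V1 fixes V_0 = 10 V.
KCL at each unknown node (sum of currents leaving = 0; resistances in Ω):
  Node 1: (V_1 - 10)/20 + (V_1 - 0)/20 = 0
Collecting terms: 0.1 × V_1 = 0.5  =>  V_1 = 5 V
V_th = V_1 - V_2 = 5 - 0 = 5 V
Step 2 — R_th: zero the source — replace V1 by a short circuit (node 2 merges into node 0) — and find the resistance seen between A (node 1) and B (node 0).
Reduce the network between node 1 (A) and node 0 (B) by series/parallel combination:
  Rp1 = R1 ‖ R2 (parallel, both between nodes 0 and 1) = 1/(1/20 + 1/20) = 10 Ω
R_th = 10 Ω
I_n = V_th/R_th = 5/10 = 0.5 A, and R_n = R_th = 10 Ω

Final answer: I_n = 0.5 A, R_n = 10 Ω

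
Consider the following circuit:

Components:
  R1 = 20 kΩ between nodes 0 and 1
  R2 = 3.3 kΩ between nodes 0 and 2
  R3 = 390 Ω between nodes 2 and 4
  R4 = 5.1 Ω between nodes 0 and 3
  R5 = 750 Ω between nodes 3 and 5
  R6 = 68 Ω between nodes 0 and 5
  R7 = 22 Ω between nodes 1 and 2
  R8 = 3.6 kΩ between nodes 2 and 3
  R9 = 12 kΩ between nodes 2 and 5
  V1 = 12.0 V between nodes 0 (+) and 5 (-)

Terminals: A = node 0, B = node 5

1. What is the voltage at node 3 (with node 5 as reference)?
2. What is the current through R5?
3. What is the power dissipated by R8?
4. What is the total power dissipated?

Nodal analysis, taking node 5 as the 0 V reference.
Source V1 fixes V_0 = 12 V.
KCL at each unknown node (sum of currents leaving = 0; resistances in Ω):
  Node 1: (V_1 - 12)/20000 + (V_1 - V_2)/22 = 0
  Node 2: (V_2 - 12)/3300 + (V_2 - V_4)/390 + (V_2 - V_1)/22 + (V_2 - V_3)/3600 + (V_2 - 0)/12000 = 0
  Node 3: (V_3 - 12)/5.1 + (V_3 - 0)/750 + (V_3 - V_2)/3600 = 0
  Node 4: (V_4 - V_2)/390 = 0
Collecting terms (coefficients in siemens):
  0.0455·V_1 - 0.04545·V_2 = 0.0006
  0.04868·V_2 - 0.04545·V_1 - 0.0002778·V_3 - 0.002564·V_4 = 0.003636
  0.1977·V_3 - 0.0002778·V_2 = 2.353
  0.002564·V_4 - 0.002564·V_2 = 0
Solving these 4 simultaneous equations (Gaussian elimination) gives:
  V_1 = 10.57 V, V_2 = 10.57 V, V_3 = 11.92 V, V_4 = 10.57 V
Part 1:
  Read off the nodal solution: V_3 = 11.92 V
Part 2:
  I_R5 = (V_3 - V_5)/R5 = (11.92 - 0)/750 = 0.01589 A
  Magnitude: I_R5 = 0.01589 A
Part 3:
  I_R8 = (V_2 - V_3)/R8 = (10.57 - 11.92)/3600 = -0.0003749 A
  P_R8 = I_R8² × R8 = (-0.0003749)² × 3600 = 0.000506 W
Part 4:
  Power in each resistor, P = (ΔV)²/R:
    P_R1 = (12 - 10.57)²/20000 = 0.0001024 W
    P_R2 = (12 - 10.57)²/3300 = 0.000622 W
    P_R3 = (10.57 - 10.57)²/390 = 0 W
    P_R4 = (12 - 11.92)²/5.1 = 0.001349 W
    P_R5 = (11.92 - 0)²/750 = 0.1894 W
    P_R6 = (12 - 0)²/68 = 2.118 W
    P_R7 = (10.57 - 10.57)²/22 = 0.0000001126 W
    P_R8 = (10.57 - 11.92)²/3600 = 0.000506 W
    P_R9 = (10.57 - 0)²/12000 = 0.009306 W
  P_total = P_R1 + P_R2 + P_R3 + P_R4 + P_R5 + P_R6 + P_R7 + P_R8 + P_R9 = 2.319 W

Final answers:
1. V_3 = 11.92 V
2. I_R5 = 0.01589 A
3. P_R8 = 0.000506 W
4. P_total = 2.319 W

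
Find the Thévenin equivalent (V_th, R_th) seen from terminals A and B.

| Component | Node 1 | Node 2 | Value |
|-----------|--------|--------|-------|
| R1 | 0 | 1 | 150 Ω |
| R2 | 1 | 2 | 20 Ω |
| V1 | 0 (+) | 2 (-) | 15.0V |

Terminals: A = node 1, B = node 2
Step 1 — V_th is the open-circuit voltage V_A - V_B (nothing connected across the terminals).
Nodal analysis, taking node 2 as the 0 V reference.
Source V1 fixes V_0 = 15 V.
KCL at each unknown node (sum of currents leaving = 0; resistances in Ω):
  Node 1: (V_1 - 15)/150 + (V_1 - 0)/20 = 0
Collecting terms: 0.05667 × V_1 = 0.1  =>  V_1 = 1.765 V
V_th = V_1 - V_2 = 1.765 - 0 = 1.765 V
Step 2 — R_th: zero the source — replace V1 by a short circuit (node 2 merges into node 0) — and find the resistance seen between A (node 1) and B (node 0).
Reduce the network between node 1 (A) and node 0 (B) by series/parallel combination:
  Rp1 = R1 ‖ R2 (parallel, both between nodes 0 and 1) = 1/(1/150 + 1/20) = 17.65 Ω
R_th = 17.65 Ω

Final answer: V_th = 1.765 V, R_th = 17.65 Ω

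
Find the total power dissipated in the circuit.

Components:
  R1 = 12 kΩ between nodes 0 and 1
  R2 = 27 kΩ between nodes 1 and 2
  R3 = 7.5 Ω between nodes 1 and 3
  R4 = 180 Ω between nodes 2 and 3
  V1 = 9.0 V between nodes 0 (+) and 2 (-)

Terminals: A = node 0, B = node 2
Nodal analysis, taking node 2 as the 0 V reference.
Source V1 fixes V_0 = 9 V.
KCL at each unknown node (sum of currents leaving = 0; resistances in Ω):
  Node 1: (V_1 - 9)/12000 + (V_1 - 0)/27000 + (V_1 - V_3)/7.5 = 0
  Node 3: (V_3 - V_1)/7.5 + (V_3 - 0)/180 = 0
Collecting terms (coefficients in siemens):
  0.1335·V_1 - 0.1333·V_3 = 0.00075
  0.1389·V_3 - 0.1333·V_1 = 0
Determinant D = (0.1335)(0.1389) - (-0.1333)(-0.1333) = 0.0007575
V_1 = [(0.00075)(0.1389) - (-0.1333)(0)]/D = 0.1375 V
V_3 = [(0.1335)(0) - (0.00075)(-0.1333)]/D = 0.132 V
Power in each resistor, P = (ΔV)²/R:
  P_R1 = (9 - 0.1375)²/12000 = 0.006545 W
  P_R2 = (0.1375 - 0)²/27000 = 0.0000007004 W
  P_R3 = (0.1375 - 0.132)²/7.5 = 0.000004035 W
  P_R4 = (0 - 0.132)²/180 = 0.00009683 W
P_total = P_R1 + P_R2 + P_R3 + P_R4 = 0.006647 W

Final answer: 0.006647 W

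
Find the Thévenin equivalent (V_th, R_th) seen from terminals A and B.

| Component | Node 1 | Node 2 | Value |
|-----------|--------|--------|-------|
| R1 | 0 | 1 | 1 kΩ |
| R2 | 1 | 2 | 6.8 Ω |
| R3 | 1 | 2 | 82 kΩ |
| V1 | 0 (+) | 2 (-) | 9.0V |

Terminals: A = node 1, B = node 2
Step 1 — V_th is the open-circuit voltage V_A - V_B (nothing connected across the terminals).
Nodal analysis, taking node 2 as the 0 V reference.
Source V1 fixes V_0 = 9 V.
KCL at each unknown node (sum of currents leaving = 0; resistances in Ω):
  Node 1: (V_1 - 9)/1000 + (V_1 - 0)/6.8 + (V_1 - 0)/82000 = 0
Collecting terms: 0.1481 × V_1 = 0.009  =>  V_1 = 0.06078 V
V_th = V_1 - V_2 = 0.06078 - 0 = 0.06078 V
Step 2 — R_th: zero the source — replace V1 by a short circuit (node 2 merges into node 0) — and find the resistance seen between A (node 1) and B (node 0).
Reduce the network between node 1 (A) and node 0 (B) by series/parallel combination:
  Rp1 = R1 ‖ R2 ‖ R3 (parallel, all between nodes 0 and 1) = 1/(1/1000 + 1/6.8 + 1/82000) = 6.754 Ω
R_th = 6.754 Ω

Final answer: V_th = 0.06078 V, R_th = 6.754 Ω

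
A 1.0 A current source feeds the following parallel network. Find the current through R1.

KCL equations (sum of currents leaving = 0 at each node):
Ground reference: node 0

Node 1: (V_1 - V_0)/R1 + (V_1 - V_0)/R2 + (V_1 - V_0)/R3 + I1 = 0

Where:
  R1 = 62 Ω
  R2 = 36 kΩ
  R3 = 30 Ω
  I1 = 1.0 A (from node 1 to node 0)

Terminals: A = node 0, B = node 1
All resistors sit directly between nodes 0 and 1, so they are in parallel and share one voltage V; the full source current 1 A splits among them.
1/R_par = 1/62 + 1/36000 + 1/30 = 0.04949 S  =>  R_par = 20.21 Ω
V = I × R_par = 1 × 20.21 = 20.21 V
I_R1 = V/R1 = 20.21/62 = 0.3259 A

Final answer: 0.3259 A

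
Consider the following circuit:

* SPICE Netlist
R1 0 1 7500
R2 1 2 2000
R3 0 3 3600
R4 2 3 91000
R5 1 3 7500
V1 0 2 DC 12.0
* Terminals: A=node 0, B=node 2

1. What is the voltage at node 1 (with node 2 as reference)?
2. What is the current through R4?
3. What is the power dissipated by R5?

Nodal analysis, taking node 2 as the 0 V reference.
Source V1 fixes V_0 = 12 V.
KCL at each unknown node (sum of currents leaving = 0; resistances in Ω):
  Node 1: (V_1 - 12)/7500 + (V_1 - 0)/2000 + (V_1 - V_3)/7500 = 0
  Node 3: (V_3 - 12)/3600 + (V_3 - 0)/91000 + (V_3 - V_1)/7500 = 0
Collecting terms (coefficients in siemens):
  0.0007667·V_1 - 0.0001333·V_3 = 0.0016
  0.0004221·V_3 - 0.0001333·V_1 = 0.003333
Determinant D = (0.0007667)(0.0004221) - (-0.0001333)(-0.0001333) = 0.0000003058
V_1 = [(0.0016)(0.0004221) - (-0.0001333)(0.003333)]/D = 3.661 V
V_3 = [(0.0007667)(0.003333) - (0.0016)(-0.0001333)]/D = 9.054 V
Part 1:
  Read off the nodal solution: V_1 = 3.661 V
Part 2:
  I_R4 = (V_2 - V_3)/R4 = (0 - 9.054)/91000 = -0.00009949 A
  Magnitude: I_R4 = 0.00009949 A
Part 3:
  I_R5 = (V_1 - V_3)/R5 = (3.661 - 9.054)/7500 = -0.0007189 A
  P_R5 = I_R5² × R5 = (-0.0007189)² × 7500 = 0.003877 W

Final answers:
1. V_1 = 3.661 V
2. I_R4 = 9.949e-05 A
3. P_R5 = 0.003877 W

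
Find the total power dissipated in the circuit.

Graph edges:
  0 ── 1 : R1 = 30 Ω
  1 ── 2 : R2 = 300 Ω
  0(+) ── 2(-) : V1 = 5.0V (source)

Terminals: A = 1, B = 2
Nodal analysis, taking node 2 as the 0 V reference.
Source V1 fixes V_0 = 5 V.
KCL at each unknown node (sum of currents leaving = 0; resistances in Ω):
  Node 1: (V_1 - 5)/30 + (V_1 - 0)/300 = 0
Collecting terms: 0.03667 × V_1 = 0.1667  =>  V_1 = 4.545 V
Power in each resistor, P = (ΔV)²/R:
  P_R1 = (5 - 4.545)²/30 = 0.006887 W
  P_R2 = (4.545 - 0)²/300 = 0.06887 W
P_total = P_R1 + P_R2 = 0.07576 W

Final answer: 0.07576 W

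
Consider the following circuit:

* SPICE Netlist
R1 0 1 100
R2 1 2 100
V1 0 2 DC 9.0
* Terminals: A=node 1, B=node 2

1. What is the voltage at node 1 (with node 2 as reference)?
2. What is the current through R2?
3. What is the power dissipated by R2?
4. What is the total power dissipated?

Nodal analysis, taking node 2 as the 0 V reference.
Source V1 fixes V_0 = 9 V.
KCL at each unknown node (sum of currents leaving = 0; resistances in Ω):
  Node 1: (V_1 - 9)/100 + (V_1 - 0)/100 = 0
Collecting terms: 0.02 × V_1 = 0.09  =>  V_1 = 4.5 V
Part 1:
  Read off the nodal solution: V_1 = 4.5 V
Part 2:
  I_R2 = (V_1 - V_2)/R2 = (4.5 - 0)/100 = 0.045 A
  Magnitude: I_R2 = 0.045 A
Part 3:
  I_R2 = (V_1 - V_2)/R2 = (4.5 - 0)/100 = 0.045 A
  P_R2 = I_R2² × R2 = (0.045)² × 100 = 0.2025 W
Part 4:
  Power in each resistor, P = (ΔV)²/R:
    P_R1 = (9 - 4.5)²/100 = 0.2025 W
    P_R2 = (4.5 - 0)²/100 = 0.2025 W
  P_total = P_R1 + P_R2 = 0.405 W

Final answers:
1. V_1 = 4.5 V
2. I_R2 = 0.045 A
3. P_R2 = 0.2025 W
4. P_total = 0.405 W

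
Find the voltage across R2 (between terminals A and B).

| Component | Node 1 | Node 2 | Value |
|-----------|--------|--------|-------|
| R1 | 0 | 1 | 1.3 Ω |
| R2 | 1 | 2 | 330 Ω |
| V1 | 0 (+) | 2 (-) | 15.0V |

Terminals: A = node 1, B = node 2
R1 and R2 are in series across V1 (node 0 → node 1 → node 2), and the output A–B is taken across R2, so this is a voltage divider.
Series current: I = V1/(R1 + R2) = 15/(1.3 + 330) = 15/331.3 = 0.04528 A
V_R2 = I × R2 = V1 × R2/(R1 + R2) = 15 × 330/331.3 = 14.94 V

Final answer: 14.94 V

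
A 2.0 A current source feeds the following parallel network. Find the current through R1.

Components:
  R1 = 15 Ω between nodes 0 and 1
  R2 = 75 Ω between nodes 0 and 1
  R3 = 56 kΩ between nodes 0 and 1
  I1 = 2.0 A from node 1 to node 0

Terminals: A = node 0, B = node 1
All resistors sit directly between nodes 0 and 1, so they are in parallel and share one voltage V; the full source current 2 A splits among them.
1/R_par = 1/15 + 1/75 + 1/56000 = 0.08002 S  =>  R_par = 12.5 Ω
V = I × R_par = 2 × 12.5 = 24.99 V
I_R1 = V/R1 = 24.99/15 = 1.666 A

Final answer: 1.666 A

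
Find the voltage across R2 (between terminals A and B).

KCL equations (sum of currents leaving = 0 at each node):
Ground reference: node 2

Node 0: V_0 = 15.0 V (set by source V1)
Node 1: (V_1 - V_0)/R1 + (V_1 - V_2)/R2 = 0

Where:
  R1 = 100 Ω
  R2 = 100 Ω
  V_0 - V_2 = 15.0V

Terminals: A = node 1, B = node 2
R1 and R2 are in series across V1 (node 0 → node 1 → node 2), and the output A–B is taken across R2, so this is a voltage divider.
Series current: I = V1/(R1 + R2) = 15/(100 + 100) = 15/200 = 0.075 A
V_R2 = I × R2 = V1 × R2/(R1 + R2) = 15 × 100/200 = 7.5 V

Final answer: 7.5 V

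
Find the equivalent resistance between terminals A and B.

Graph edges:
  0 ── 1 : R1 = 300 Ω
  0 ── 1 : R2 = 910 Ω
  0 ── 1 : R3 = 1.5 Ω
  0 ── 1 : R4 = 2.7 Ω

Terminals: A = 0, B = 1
Reduce the network between node 0 (A) and node 1 (B) by series/parallel combination:
  Rp1 = R1 ‖ R2 ‖ R3 ‖ R4 (parallel, all between nodes 0 and 1) = 1/(1/300 + 1/910 + 1/1.5 + 1/2.7) = 0.9602 Ω
R_eq = 0.9602 Ω

Final answer: 0.9602 Ω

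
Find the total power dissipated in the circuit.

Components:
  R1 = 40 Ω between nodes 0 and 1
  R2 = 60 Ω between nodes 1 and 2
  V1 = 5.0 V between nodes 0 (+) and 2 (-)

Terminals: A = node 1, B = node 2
Nodal analysis, taking node 2 as the 0 V reference.
Source V1 fixes V_0 = 5 V.
KCL at each unknown node (sum of currents leaving = 0; resistances in Ω):
  Node 1: (V_1 - 5)/40 + (V_1 - 0)/60 = 0
Collecting terms: 0.04167 × V_1 = 0.125  =>  V_1 = 3 V
Power in each resistor, P = (ΔV)²/R:
  P_R1 = (5 - 3)²/40 = 0.1 W
  P_R2 = (3 - 0)²/60 = 0.15 W
P_total = P_R1 + P_R2 = 0.25 W

Final answer: 0.25 W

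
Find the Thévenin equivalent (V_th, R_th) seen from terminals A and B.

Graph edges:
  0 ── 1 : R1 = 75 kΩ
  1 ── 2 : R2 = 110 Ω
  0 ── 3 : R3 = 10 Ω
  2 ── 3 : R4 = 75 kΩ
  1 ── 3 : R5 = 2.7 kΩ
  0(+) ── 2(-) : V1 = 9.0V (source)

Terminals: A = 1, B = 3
Step 1 — V_th is the open-circuit voltage V_A - V_B (nothing connected across the terminals).
Nodal analysis, taking node 2 as the 0 V reference.
Source V1 fixes V_0 = 9 V.
KCL at each unknown node (sum of currents leaving = 0; resistances in Ω):
  Node 1: (V_1 - 9)/75000 + (V_1 - 0)/110 + (V_1 - V_3)/2700 = 0
  Node 3: (V_3 - 9)/10 + (V_3 - 0)/75000 + (V_3 - V_1)/2700 = 0
Collecting terms (coefficients in siemens):
  0.009475·V_1 - 0.0003704·V_3 = 0.00012
  0.1004·V_3 - 0.0003704·V_1 = 0.9
Determinant D = (0.009475)(0.1004) - (-0.0003704)(-0.0003704) = 0.000951
V_1 = [(0.00012)(0.1004) - (-0.0003704)(0.9)]/D = 0.3632 V
V_3 = [(0.009475)(0.9) - (0.00012)(-0.0003704)]/D = 8.967 V
V_th = V_1 - V_3 = 0.3632 - 8.967 = -8.604 V
Step 2 — R_th: zero the source — replace V1 by a short circuit (node 2 merges into node 0) — and find the resistance seen between A (node 1) and B (node 3).
Reduce the network between node 1 (A) and node 3 (B) by series/parallel combination:
  Rp1 = R1 ‖ R2 (parallel, both between nodes 0 and 1) = 1/(1/75000 + 1/110) = 109.8 Ω
  Rp2 = R3 ‖ R4 (parallel, both between nodes 0 and 3) = 1/(1/10 + 1/75000) = 9.999 Ω
  Rs1 = Rp1 + Rp2 (series, joined only at node 0) = 109.8 + 9.999 = 119.8 Ω
  Rp3 = R5 ‖ Rs1 (parallel, both between nodes 1 and 3) = 1/(1/2700 + 1/119.8) = 114.7 Ω
R_th = 114.7 Ω

Final answer: V_th = -8.604 V, R_th = 114.7 Ω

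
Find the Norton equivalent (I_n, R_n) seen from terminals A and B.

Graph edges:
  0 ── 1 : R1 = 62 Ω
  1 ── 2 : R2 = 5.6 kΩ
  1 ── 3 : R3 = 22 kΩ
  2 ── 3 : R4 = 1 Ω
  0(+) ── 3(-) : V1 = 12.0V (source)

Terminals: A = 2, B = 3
Find the Thévenin equivalent first; then I_n = V_th/R_th and R_n = R_th.
Step 1 — V_th is the open-circuit voltage V_A - V_B (nothing connected across the terminals).
Nodal analysis, taking node 3 as the 0 V reference.
Source V1 fixes V_0 = 12 V.
KCL at each unknown node (sum of currents leaving = 0; resistances in Ω):
  Node 1: (V_1 - 12)/62 + (V_1 - V_2)/5600 + (V_1 - 0)/22000 = 0
  Node 2: (V_2 - V_1)/5600 + (V_2 - 0)/1 = 0
Collecting terms (coefficients in siemens):
  0.01635·V_1 - 0.0001786·V_2 = 0.1935
  1·V_2 - 0.0001786·V_1 = 0
Determinant D = (0.01635)(1) - (-0.0001786)(-0.0001786) = 0.01636
V_1 = [(0.1935)(1) - (-0.0001786)(0)]/D = 11.84 V
V_2 = [(0.01635)(0) - (0.1935)(-0.0001786)]/D = 0.002113 V
V_th = V_2 - V_3 = 0.002113 - 0 = 0.002113 V
Step 2 — R_th: zero the source — replace V1 by a short circuit (node 3 merges into node 0) — and find the resistance seen between A (node 2) and B (node 0).
Reduce the network between node 2 (A) and node 0 (B) by series/parallel combination:
  Rp1 = R1 ‖ R3 (parallel, both between nodes 0 and 1) = 1/(1/62 + 1/22000) = 61.83 Ω
  Rs1 = R2 + Rp1 (series, joined only at node 1) = 5600 + 61.83 = 5662 Ω
  Rp2 = R4 ‖ Rs1 (parallel, both between nodes 0 and 2) = 1/(1/1 + 1/5662) = 0.9998 Ω
R_th = 0.9998 Ω
I_n = V_th/R_th = 0.002113/0.9998 = 0.002114 A, and R_n = R_th = 0.9998 Ω

Final answer: I_n = 0.002114 A, R_n = 0.9998 Ω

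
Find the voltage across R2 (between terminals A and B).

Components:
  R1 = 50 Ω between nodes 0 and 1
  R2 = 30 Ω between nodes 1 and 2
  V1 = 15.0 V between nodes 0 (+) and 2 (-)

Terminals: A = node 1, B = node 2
R1 and R2 are in series across V1 (node 0 → node 1 → node 2), and the output A–B is taken across R2, so this is a voltage divider.
Series current: I = V1/(R1 + R2) = 15/(50 + 30) = 15/80 = 0.1875 A
V_R2 = I × R2 = V1 × R2/(R1 + R2) = 15 × 30/80 = 5.625 V

Final answer: 5.625 V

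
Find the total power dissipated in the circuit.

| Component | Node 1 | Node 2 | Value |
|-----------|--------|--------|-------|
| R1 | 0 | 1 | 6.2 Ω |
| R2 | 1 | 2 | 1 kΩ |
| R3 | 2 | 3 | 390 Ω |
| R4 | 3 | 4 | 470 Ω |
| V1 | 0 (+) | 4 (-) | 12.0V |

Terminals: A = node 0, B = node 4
Nodal analysis, taking node 4 as the 0 V reference.
Source V1 fixes V_0 = 12 V.
KCL at each unknown node (sum of currents leaving = 0; resistances in Ω):
  Node 1: (V_1 - 12)/6.2 + (V_1 - V_2)/1000 = 0
  Node 2: (V_2 - V_1)/1000 + (V_2 - V_3)/390 = 0
  Node 3: (V_3 - V_2)/390 + (V_3 - 0)/470 = 0
Collecting terms (coefficients in siemens):
  0.1623·V_1 - 0.001·V_2 = 1.935
  0.003564·V_2 - 0.001·V_1 - 0.002564·V_3 = 0
  0.004692·V_3 - 0.002564·V_2 = 0
Solving these 3 simultaneous equations (Gaussian elimination) gives:
  V_1 = 11.96 V, V_2 = 5.53 V, V_3 = 3.022 V
Power in each resistor, P = (ΔV)²/R:
  P_R1 = (12 - 11.96)²/6.2 = 0.0002564 W
  P_R2 = (11.96 - 5.53)²/1000 = 0.04135 W
  P_R3 = (5.53 - 3.022)²/390 = 0.01613 W
  P_R4 = (3.022 - 0)²/470 = 0.01943 W
P_total = P_R1 + P_R2 + P_R3 + P_R4 = 0.07716 W

Final answer: 0.07716 W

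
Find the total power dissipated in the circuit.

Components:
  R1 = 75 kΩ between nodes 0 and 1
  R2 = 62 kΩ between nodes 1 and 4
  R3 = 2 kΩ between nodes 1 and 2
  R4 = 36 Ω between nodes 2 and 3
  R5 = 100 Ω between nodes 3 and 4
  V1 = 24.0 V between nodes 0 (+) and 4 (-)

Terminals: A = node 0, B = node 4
Nodal analysis, taking node 4 as the 0 V reference.
Source V1 fixes V_0 = 24 V.
KCL at each unknown node (sum of currents leaving = 0; resistances in Ω):
  Node 1: (V_1 - 24)/75000 + (V_1 - 0)/62000 + (V_1 - V_2)/2000 = 0
  Node 2: (V_2 - V_1)/2000 + (V_2 - V_3)/36 = 0
  Node 3: (V_3 - V_2)/36 + (V_3 - 0)/100 = 0
Collecting terms (coefficients in siemens):
  0.0005295·V_1 - 0.0005·V_2 = 0.00032
  0.02828·V_2 - 0.0005·V_1 - 0.02778·V_3 = 0
  0.03778·V_3 - 0.02778·V_2 = 0
Solving these 3 simultaneous equations (Gaussian elimination) gives:
  V_1 = 0.6431 V, V_2 = 0.04094 V, V_3 = 0.03011 V
Power in each resistor, P = (ΔV)²/R:
  P_R1 = (24 - 0.6431)²/75000 = 0.007274 W
  P_R2 = (0.6431 - 0)²/62000 = 0.00000667 W
  P_R3 = (0.6431 - 0.04094)²/2000 = 0.0001813 W
  P_R4 = (0.04094 - 0.03011)²/36 = 0.000003263 W
  P_R5 = (0.03011 - 0)²/100 = 0.000009063 W
P_total = P_R1 + P_R2 + P_R3 + P_R4 + P_R5 = 0.007474 W

Final answer: 0.007474 W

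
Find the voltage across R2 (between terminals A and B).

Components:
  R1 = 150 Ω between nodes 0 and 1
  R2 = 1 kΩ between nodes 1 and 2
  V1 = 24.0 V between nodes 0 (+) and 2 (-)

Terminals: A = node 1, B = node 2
R1 and R2 are in series across V1 (node 0 → node 1 → node 2), and the output A–B is taken across R2, so this is a voltage divider.
Series current: I = V1/(R1 + R2) = 24/(150 + 1000) = 24/1150 = 0.02087 A
V_R2 = I × R2 = V1 × R2/(R1 + R2) = 24 × 1000/1150 = 20.87 V

Final answer: 20.87 V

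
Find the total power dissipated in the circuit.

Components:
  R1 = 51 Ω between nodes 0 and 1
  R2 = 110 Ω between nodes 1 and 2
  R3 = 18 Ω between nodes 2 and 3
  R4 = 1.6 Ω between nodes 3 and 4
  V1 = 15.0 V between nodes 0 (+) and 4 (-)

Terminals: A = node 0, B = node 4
Nodal analysis, taking node 4 as the 0 V reference.
Source V1 fixes V_0 = 15 V.
KCL at each unknown node (sum of currents leaving = 0; resistances in Ω):
  Node 1: (V_1 - 15)/51 + (V_1 - V_2)/110 = 0
  Node 2: (V_2 - V_1)/110 + (V_2 - V_3)/18 = 0
  Node 3: (V_3 - V_2)/18 + (V_3 - 0)/1.6 = 0
Collecting terms (coefficients in siemens):
  0.0287·V_1 - 0.009091·V_2 = 0.2941
  0.06465·V_2 - 0.009091·V_1 - 0.05556·V_3 = 0
  0.6806·V_3 - 0.05556·V_2 = 0
Solving these 3 simultaneous equations (Gaussian elimination) gives:
  V_1 = 10.76 V, V_2 = 1.628 V, V_3 = 0.1329 V
Power in each resistor, P = (ΔV)²/R:
  P_R1 = (15 - 10.76)²/51 = 0.3518 W
  P_R2 = (10.76 - 1.628)²/110 = 0.7588 W
  P_R3 = (1.628 - 0.1329)²/18 = 0.1242 W
  P_R4 = (0.1329 - 0)²/1.6 = 0.01104 W
P_total = P_R1 + P_R2 + P_R3 + P_R4 = 1.246 W

Final answer: 1.246 W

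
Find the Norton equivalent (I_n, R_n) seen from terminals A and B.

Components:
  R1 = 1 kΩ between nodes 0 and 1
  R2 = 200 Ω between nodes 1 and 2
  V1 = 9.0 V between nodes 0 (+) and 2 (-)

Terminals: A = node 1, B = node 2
Find the Thévenin equivalent first; then I_n = V_th/R_th and R_n = R_th.
Step 1 — V_th is the open-circuit voltage V_A - V_B (nothing connected across the terminals).
Nodal analysis, taking node 2 as the 0 V reference.
Source V1 fixes V_0 = 9 V.
KCL at each unknown node (sum of currents leaving = 0; resistances in Ω):
  Node 1: (V_1 - 9)/1000 + (V_1 - 0)/200 = 0
Collecting terms: 0.006 × V_1 = 0.009  =>  V_1 = 1.5 V
V_th = V_1 - V_2 = 1.5 - 0 = 1.5 V
Step 2 — R_th: zero the source — replace V1 by a short circuit (node 2 merges into node 0) — and find the resistance seen between A (node 1) and B (node 0).
Reduce the network between node 1 (A) and node 0 (B) by series/parallel combination:
  Rp1 = R1 ‖ R2 (parallel, both between nodes 0 and 1) = 1/(1/1000 + 1/200) = 166.7 Ω
R_th = 166.7 Ω
I_n = V_th/R_th = 1.5/166.7 = 0.009 A, and R_n = R_th = 166.7 Ω

Final answer: I_n = 0.009 A, R_n = 166.7 Ω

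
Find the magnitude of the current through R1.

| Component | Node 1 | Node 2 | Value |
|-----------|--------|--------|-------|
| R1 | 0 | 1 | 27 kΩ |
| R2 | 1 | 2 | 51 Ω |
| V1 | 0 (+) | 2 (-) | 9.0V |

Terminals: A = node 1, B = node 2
Nodal analysis, taking node 2 as the 0 V reference.
Source V1 fixes V_0 = 9 V.
KCL at each unknown node (sum of currents leaving = 0; resistances in Ω):
  Node 1: (V_1 - 9)/27000 + (V_1 - 0)/51 = 0
Collecting terms: 0.01964 × V_1 = 0.0003333  =>  V_1 = 0.01697 V
I_R1 = (V_0 - V_1)/R1 = (9 - 0.01697)/27000 = 0.0003327 A
|I_R1| = 0.0003327 A

Final answer: |I_R1| = 0.0003327 A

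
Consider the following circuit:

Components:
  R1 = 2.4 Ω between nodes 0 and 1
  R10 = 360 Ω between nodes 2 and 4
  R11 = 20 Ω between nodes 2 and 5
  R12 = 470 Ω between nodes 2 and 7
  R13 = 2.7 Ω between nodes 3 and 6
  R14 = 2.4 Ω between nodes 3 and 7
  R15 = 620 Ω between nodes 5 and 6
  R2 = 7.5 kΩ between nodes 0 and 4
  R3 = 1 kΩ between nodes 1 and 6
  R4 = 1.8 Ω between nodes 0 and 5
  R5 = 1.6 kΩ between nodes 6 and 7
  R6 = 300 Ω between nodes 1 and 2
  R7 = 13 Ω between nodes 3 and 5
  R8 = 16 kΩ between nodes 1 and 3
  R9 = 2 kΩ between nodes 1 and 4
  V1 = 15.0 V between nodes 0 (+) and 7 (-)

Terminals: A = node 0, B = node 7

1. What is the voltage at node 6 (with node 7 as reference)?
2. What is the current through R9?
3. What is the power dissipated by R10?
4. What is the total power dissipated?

Nodal analysis, taking node 7 as the 0 V reference.
Source V1 fixes V_0 = 15 V.
KCL at each unknown node (sum of currents leaving = 0; resistances in Ω):
  Node 1: (V_1 - 15)/2.4 + (V_1 - V_6)/1000 + (V_1 - V_2)/300 + (V_1 - V_3)/16000 + (V_1 - V_4)/2000 = 0
  Node 2: (V_2 - V_1)/300 + (V_2 - V_4)/360 + (V_2 - V_5)/20 + (V_2 - 0)/470 = 0
  Node 3: (V_3 - V_5)/13 + (V_3 - V_1)/16000 + (V_3 - V_6)/2.7 + (V_3 - 0)/2.4 = 0
  Node 4: (V_4 - 15)/7500 + (V_4 - V_1)/2000 + (V_4 - V_2)/360 = 0
  Node 5: (V_5 - 15)/1.8 + (V_5 - V_3)/13 + (V_5 - V_2)/20 + (V_5 - V_6)/620 = 0
  Node 6: (V_6 - V_1)/1000 + (V_6 - 0)/1600 + (V_6 - V_3)/2.7 + (V_6 - V_5)/620 = 0
Collecting terms (coefficients in siemens):
  0.4216·V_1 - 0.003333·V_2 - 0.0000625·V_3 - 0.0005·V_4 - 0.001·V_6 = 6.25
  0.05824·V_2 - 0.003333·V_1 - 0.002778·V_4 - 0.05·V_5 = 0
  0.864·V_3 - 0.0000625·V_1 - 0.07692·V_5 - 0.3704·V_6 = 0
  0.003411·V_4 - 0.0005·V_1 - 0.002778·V_2 = 0.002
  0.6841·V_5 - 0.05·V_2 - 0.07692·V_3 - 0.001613·V_6 = 8.333
  0.3736·V_6 - 0.001·V_1 - 0.3704·V_3 - 0.001613·V_5 = 0
Solving these 6 simultaneous equations (Gaussian elimination) gives:
  V_1 = 14.95 V, V_2 = 12.98 V, V_3 = 2.146 V, V_4 = 13.34 V
  V_5 = 13.38 V, V_6 = 2.225 V
Part 1:
  Read off the nodal solution: V_6 = 2.225 V
Part 2:
  I_R9 = (V_1 - V_4)/R9 = (14.95 - 13.34)/2000 = 0.0008025 A
  Magnitude: I_R9 = 0.0008025 A
Part 3:
  I_R10 = (V_2 - V_4)/R10 = (12.98 - 13.34)/360 = -0.001023 A
  P_R10 = I_R10² × R10 = (-0.001023)² × 360 = 0.0003769 W
Part 4:
  Power in each resistor, P = (ΔV)²/R:
    P_R1 = (15 - 14.95)²/2.4 = 0.001049 W
    P_R2 = (15 - 13.34)²/7500 = 0.0003653 W
    P_R3 = (14.95 - 2.225)²/1000 = 0.1619 W
    P_R4 = (15 - 13.38)²/1.8 = 1.464 W
    P_R5 = (2.225 - 0)²/1600 = 0.003094 W
    P_R6 = (14.95 - 12.98)²/300 = 0.01298 W
    P_R7 = (2.146 - 13.38)²/13 = 9.703 W
    P_R8 = (14.95 - 2.146)²/16000 = 0.01025 W
    P_R9 = (14.95 - 13.34)²/2000 = 0.001288 W
    P_R10 = (12.98 - 13.34)²/360 = 0.0003769 W
    P_R11 = (12.98 - 13.38)²/20 = 0.008006 W
    P_R12 = (12.98 - 0)²/470 = 0.3583 W
    P_R13 = (2.146 - 2.225)²/2.7 = 0.002321 W
    P_R14 = (2.146 - 0)²/2.4 = 1.918 W
    P_R15 = (13.38 - 2.225)²/620 = 0.2006 W
  P_total = P_R1 + P_R2 + P_R3 + P_R4 + P_R5 + P_R6 + P_R7 + P_R8 + P_R9 + P_R10 + P_R11 + P_R12 + P_R13 + P_R14 + P_R15 = 13.85 W

Final answers:
1. V_6 = 2.225 V
2. I_R9 = 0.0008025 A
3. P_R10 = 0.0003769 W
4. P_total = 13.85 W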